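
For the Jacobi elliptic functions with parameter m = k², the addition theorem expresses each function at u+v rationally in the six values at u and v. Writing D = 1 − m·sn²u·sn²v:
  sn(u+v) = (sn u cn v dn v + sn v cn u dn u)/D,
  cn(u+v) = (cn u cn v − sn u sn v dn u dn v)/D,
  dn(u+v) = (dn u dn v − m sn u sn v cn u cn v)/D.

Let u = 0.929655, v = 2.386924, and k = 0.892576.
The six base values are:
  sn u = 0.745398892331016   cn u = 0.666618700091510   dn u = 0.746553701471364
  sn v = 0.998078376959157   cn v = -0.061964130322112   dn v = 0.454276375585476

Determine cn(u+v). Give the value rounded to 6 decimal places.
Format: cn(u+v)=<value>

cn(u+v)=-0.525214

m = k² = 0.796691915776
D = 1 − m·sn²u·sn²v = 0.5590420365822866
cn(u+v) = (cn u·cn v − sn u·sn v·dn u·dn v)/D = -0.2936165244104738/0.5590420365822866 = -0.5252136783943899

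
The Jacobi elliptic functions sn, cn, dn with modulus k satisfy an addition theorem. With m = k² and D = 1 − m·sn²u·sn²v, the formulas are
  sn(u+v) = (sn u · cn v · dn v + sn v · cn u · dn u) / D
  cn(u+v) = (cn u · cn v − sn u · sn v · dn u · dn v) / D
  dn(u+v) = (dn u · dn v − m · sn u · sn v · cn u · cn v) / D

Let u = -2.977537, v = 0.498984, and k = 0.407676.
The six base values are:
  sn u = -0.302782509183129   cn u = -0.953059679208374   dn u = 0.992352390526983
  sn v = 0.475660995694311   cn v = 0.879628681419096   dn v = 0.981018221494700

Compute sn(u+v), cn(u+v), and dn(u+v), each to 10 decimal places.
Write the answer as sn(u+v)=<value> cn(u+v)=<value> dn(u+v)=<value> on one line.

sn(u+v)=-0.7136071071 cn(u+v)=-0.7005461418 dn(u+v)=0.9567472330

m = k² = 0.166199720976
D = 1 − m·sn²u·sn²v = 0.9965526376120701
sn(u+v) = (sn u·cn v·dn v + sn v·cn u·dn u)/D = -0.7111470447526417/0.9965526376120701 = -0.7136071070532566
cn(u+v) = (cn u·cn v − sn u·sn v·dn u·dn v)/D = -0.6981311053599875/0.9965526376120701 = -0.7005461417801699
dn(u+v) = (dn u·dn v − m·sn u·sn v·cn u·cn v)/D = 0.9534489786146574/0.9965526376120701 = 0.9567472330405977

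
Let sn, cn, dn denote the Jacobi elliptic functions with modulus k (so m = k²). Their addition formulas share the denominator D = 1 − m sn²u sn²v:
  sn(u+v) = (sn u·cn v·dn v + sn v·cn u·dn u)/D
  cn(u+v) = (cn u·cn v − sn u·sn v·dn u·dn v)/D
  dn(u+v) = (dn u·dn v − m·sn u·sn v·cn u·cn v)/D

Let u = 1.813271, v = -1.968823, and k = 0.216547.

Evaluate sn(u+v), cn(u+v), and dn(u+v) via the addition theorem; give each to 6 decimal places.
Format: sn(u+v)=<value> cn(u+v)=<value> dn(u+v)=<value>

sn u = 0.9762588485587939, cn u = -0.2166071573394053, dn u = 0.9773983501756657
sn v = -0.9321395313863098, cn v = -0.3620992875261021, dn v = 0.9794160313084513
m = k² = 0.046892603209
D = 1 − m·sn²u·sn²v = 0.9611674274405425
sn(u+v) = (sn u·cn v·dn v + sn v·cn u·dn u)/D = -0.1488815082668772/0.9611674274405425 = -0.154896539371219
cn(u+v) = (cn u·cn v − sn u·sn v·dn u·dn v)/D = 0.9495668065327738/0.9611674274405425 = 0.9879306970080545
dn(u+v) = (dn u·dn v − m·sn u·sn v·cn u·cn v)/D = 0.9606265747070593/0.9611674274405425 = 0.9994372960235208

sn(u+v)=-0.154897 cn(u+v)=0.987931 dn(u+v)=0.999437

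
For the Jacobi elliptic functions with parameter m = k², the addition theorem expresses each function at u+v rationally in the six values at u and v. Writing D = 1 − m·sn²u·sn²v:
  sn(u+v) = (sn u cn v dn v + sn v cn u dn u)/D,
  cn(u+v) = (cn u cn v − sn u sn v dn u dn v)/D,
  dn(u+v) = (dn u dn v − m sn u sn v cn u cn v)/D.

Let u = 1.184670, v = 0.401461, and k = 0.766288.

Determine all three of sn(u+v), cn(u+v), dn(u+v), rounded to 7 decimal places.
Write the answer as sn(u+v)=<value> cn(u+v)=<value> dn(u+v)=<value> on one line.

sn(u+v)=0.9742456 cn(u+v)=0.2254893 dn(u+v)=0.6653262

sn u = 0.8734763522945254, cn u = 0.4868665751335269, dn u = 0.742961235863754
sn v = 0.3851356554935143, cn v = 0.922859971429892, dn v = 0.9554587034628221
m = k² = 0.587197298944
D = 1 − m·sn²u·sn²v = 0.9335471201059843
sn(u+v) = (sn u·cn v·dn v + sn v·cn u·dn u)/D = 0.9095042062174647/0.9335471201059843 = 0.9742456343437811
cn(u+v) = (cn u·cn v − sn u·sn v·dn u·dn v)/D = 0.2105049270941573/0.9335471201059843 = 0.2254893433448319
dn(u+v) = (dn u·dn v − m·sn u·sn v·cn u·cn v)/D = 0.6211133972344371/0.9335471201059843 = 0.6653262420904078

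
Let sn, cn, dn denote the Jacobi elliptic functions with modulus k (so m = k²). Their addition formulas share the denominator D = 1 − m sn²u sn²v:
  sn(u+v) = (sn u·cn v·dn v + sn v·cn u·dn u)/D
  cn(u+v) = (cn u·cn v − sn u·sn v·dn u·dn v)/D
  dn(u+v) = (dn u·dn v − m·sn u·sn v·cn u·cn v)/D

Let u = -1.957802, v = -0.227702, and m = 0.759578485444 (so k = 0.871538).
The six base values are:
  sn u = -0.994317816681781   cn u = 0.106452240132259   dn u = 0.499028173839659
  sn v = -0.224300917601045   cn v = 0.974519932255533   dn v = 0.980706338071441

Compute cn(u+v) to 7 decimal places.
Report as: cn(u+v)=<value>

m = k² = 0.759578485444
D = 1 − m·sn²u·sn²v = 0.9622179778380703
cn(u+v) = (cn u·cn v − sn u·sn v·dn u·dn v)/D = -0.005409310399072884/0.9622179778380703 = -0.005621709969737446

cn(u+v)=-0.0056217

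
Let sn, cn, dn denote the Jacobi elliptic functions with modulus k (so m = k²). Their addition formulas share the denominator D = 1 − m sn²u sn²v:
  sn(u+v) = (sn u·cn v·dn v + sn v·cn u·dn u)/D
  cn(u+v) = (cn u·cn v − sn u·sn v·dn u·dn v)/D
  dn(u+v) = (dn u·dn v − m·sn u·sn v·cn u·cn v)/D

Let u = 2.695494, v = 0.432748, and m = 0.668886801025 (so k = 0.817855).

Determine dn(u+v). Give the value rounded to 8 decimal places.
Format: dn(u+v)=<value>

dn(u+v)=0.78484401

sn u = 0.9209455278419758, cn u = -0.3896913326568409, dn u = 0.6577916870866367
sn v = 0.4114933065215574, cn v = 0.9114127817229444, dn v = 0.9416685073186843
m = k² = 0.668886801025
D = 1 − m·sn²u·sn²v = 0.9039392300632143
dn(u+v) = (dn u·dn v − m·sn u·sn v·cn u·cn v)/D = 0.7094512923733478/0.9039392300632143 = 0.7848440124937763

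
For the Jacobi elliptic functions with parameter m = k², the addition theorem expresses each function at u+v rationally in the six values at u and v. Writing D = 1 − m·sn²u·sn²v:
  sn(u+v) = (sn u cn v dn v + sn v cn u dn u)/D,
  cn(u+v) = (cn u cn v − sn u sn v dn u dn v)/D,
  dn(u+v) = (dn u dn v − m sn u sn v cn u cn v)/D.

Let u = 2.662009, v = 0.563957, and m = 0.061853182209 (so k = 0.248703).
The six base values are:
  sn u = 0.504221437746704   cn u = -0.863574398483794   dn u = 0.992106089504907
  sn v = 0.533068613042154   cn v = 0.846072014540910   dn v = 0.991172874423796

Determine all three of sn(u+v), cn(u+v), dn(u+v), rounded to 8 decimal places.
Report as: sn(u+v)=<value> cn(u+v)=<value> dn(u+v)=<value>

m = k² = 0.061853182209
D = 1 − m·sn²u·sn²v = 0.9955314061330938
sn(u+v) = (sn u·cn v·dn v + sn v·cn u·dn u)/D = -0.03386856098195731/0.9955314061330938 = -0.03402058516015252
cn(u+v) = (cn u·cn v − sn u·sn v·dn u·dn v)/D = -0.9949551252063313/0.9955314061330938 = -0.9994211323488016
dn(u+v) = (dn u·dn v − m·sn u·sn v·cn u·cn v)/D = 0.9954957710029595/0.9955314061330938 = 0.9999642049161736

sn(u+v)=-0.03402059 cn(u+v)=-0.99942113 dn(u+v)=0.99996420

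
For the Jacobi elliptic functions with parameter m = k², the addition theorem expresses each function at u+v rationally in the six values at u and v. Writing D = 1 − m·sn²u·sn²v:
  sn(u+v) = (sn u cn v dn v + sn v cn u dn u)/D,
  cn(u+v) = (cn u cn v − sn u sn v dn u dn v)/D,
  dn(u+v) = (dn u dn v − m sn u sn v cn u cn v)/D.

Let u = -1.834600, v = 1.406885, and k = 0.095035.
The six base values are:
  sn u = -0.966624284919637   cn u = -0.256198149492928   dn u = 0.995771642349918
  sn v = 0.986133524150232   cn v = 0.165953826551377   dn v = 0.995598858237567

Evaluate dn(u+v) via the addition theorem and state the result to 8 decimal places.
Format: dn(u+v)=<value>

m = k² = 0.009031651225
D = 1 − m·sn²u·sn²v = 0.991793574935243
dn(u+v) = (dn u·dn v − m·sn u·sn v·cn u·cn v)/D = 0.9910230741537948/0.991793574935243 = 0.9992231238425813

dn(u+v)=0.99922312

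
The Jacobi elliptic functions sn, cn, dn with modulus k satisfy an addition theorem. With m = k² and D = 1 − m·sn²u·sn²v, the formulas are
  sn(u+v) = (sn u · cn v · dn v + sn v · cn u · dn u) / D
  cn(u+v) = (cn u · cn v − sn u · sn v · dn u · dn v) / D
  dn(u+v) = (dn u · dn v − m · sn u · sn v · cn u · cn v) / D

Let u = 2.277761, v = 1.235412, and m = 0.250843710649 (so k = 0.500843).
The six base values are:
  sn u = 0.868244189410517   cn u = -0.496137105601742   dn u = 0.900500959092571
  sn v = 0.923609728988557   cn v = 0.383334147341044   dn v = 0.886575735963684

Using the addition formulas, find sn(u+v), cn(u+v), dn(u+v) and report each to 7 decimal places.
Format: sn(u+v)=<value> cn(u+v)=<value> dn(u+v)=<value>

m = k² = 0.250843710649
D = 1 − m·sn²u·sn²v = 0.8386889992249352
sn(u+v) = (sn u·cn v·dn v + sn v·cn u·dn u)/D = -0.1175659946725382/0.8386889992249352 = -0.1401782958655538
cn(u+v) = (cn u·cn v − sn u·sn v·dn u·dn v)/D = -0.8304080167710208/0.8386889992249352 = -0.9901262774859726
dn(u+v) = (dn u·dn v − m·sn u·sn v·cn u·cn v)/D = 0.8366194685018806/0.8386889992249352 = 0.9975324217618604

sn(u+v)=-0.1401783 cn(u+v)=-0.9901263 dn(u+v)=0.9975324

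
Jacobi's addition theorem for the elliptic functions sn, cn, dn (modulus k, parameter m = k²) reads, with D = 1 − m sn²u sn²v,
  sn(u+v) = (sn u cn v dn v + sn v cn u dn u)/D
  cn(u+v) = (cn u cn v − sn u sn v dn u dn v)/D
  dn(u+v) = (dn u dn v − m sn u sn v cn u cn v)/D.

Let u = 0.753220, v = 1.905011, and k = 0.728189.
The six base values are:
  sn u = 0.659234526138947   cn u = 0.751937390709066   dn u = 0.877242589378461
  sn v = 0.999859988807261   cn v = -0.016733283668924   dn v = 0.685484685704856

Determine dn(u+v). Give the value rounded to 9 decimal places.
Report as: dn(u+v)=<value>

dn(u+v)=0.787057024

m = k² = 0.530259219721
D = 1 − m·sn²u·sn²v = 0.7696190859836332
dn(u+v) = (dn u·dn v − m·sn u·sn v·cn u·cn v)/D = 0.6057341074253201/0.7696190859836332 = 0.7870570239966759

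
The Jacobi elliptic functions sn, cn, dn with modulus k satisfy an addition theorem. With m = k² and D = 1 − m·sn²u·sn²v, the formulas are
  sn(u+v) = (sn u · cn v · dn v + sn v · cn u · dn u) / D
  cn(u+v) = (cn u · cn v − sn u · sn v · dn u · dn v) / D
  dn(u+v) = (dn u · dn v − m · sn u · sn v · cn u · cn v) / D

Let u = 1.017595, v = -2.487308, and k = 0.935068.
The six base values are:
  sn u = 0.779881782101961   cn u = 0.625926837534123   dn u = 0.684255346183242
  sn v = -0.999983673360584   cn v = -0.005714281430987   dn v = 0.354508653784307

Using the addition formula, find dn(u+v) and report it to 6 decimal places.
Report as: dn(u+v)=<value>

dn(u+v)=0.512866

m = k² = 0.874352164624
D = 1 − m·sn²u·sn²v = 0.4682227434766419
dn(u+v) = (dn u·dn v − m·sn u·sn v·cn u·cn v)/D = 0.2401355456669002/0.4682227434766419 = 0.5128660429517982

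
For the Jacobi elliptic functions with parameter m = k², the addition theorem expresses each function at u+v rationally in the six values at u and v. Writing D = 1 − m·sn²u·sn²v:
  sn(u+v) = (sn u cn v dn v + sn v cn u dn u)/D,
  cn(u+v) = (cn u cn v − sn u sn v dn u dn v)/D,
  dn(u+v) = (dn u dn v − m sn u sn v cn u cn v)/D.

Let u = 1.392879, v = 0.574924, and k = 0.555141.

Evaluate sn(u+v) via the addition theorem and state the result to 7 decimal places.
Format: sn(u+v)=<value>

sn u = 0.9631099661474283, cn u = 0.2691081438892169, dn u = 0.8450661085640678
sn v = 0.5361103977175568, cn v = 0.8441478789045928, dn v = 0.9546853949208118
m = k² = 0.308181529881
D = 1 − m·sn²u·sn²v = 0.917838791002777
sn(u+v) = (sn u·cn v·dn v + sn v·cn u·dn u)/D = 0.8980852354562882/0.917838791002777 = 0.9784781862129544

sn(u+v)=0.9784782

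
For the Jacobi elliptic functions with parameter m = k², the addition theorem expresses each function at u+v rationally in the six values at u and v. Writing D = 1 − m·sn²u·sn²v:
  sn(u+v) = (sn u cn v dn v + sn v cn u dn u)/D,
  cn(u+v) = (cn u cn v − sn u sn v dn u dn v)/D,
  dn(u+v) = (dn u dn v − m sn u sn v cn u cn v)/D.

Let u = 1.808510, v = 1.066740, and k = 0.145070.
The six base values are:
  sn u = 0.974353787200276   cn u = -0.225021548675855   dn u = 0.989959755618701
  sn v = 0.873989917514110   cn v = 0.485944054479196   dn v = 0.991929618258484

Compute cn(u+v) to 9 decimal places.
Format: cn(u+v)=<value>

cn(u+v)=-0.960224313

m = k² = 0.0210453049
D = 1 − m·sn²u·sn²v = 0.9847383523610957
cn(u+v) = (cn u·cn v − sn u·sn v·dn u·dn v)/D = -0.9455697083458611/0.9847383523610957 = -0.9602243134723854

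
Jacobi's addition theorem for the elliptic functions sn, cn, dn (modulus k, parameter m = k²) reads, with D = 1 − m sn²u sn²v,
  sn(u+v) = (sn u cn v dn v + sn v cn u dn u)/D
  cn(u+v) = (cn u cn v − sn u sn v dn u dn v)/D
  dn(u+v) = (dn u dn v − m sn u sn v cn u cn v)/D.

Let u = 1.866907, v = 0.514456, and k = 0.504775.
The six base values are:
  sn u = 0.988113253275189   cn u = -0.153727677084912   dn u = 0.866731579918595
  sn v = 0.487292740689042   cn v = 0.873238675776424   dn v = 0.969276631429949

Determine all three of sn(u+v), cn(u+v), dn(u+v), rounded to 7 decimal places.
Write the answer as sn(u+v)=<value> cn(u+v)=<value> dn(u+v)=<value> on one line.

m = k² = 0.254797800625
D = 1 − m·sn²u·sn²v = 0.9409270027058167
sn(u+v) = (sn u·cn v·dn v + sn v·cn u·dn u)/D = 0.7714215897212217/0.9409270027058167 = 0.8198527489410447
cn(u+v) = (cn u·cn v − sn u·sn v·dn u·dn v)/D = -0.538750735807326/0.9409270027058167 = -0.5725744231572104
dn(u+v) = (dn u·dn v − m·sn u·sn v·cn u·cn v)/D = 0.8565720506099795/0.9409270027058167 = 0.9103491005643814

sn(u+v)=0.8198527 cn(u+v)=-0.5725744 dn(u+v)=0.9103491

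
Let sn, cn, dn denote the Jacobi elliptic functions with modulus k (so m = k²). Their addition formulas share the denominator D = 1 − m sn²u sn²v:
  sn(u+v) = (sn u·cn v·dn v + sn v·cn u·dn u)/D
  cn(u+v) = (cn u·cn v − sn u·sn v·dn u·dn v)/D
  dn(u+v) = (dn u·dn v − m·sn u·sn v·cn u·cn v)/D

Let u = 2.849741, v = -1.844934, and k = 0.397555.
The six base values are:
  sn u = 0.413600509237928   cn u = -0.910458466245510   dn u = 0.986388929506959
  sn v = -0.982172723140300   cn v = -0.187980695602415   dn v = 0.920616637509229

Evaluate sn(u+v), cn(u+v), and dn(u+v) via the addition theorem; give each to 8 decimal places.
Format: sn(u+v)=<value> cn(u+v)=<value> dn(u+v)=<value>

sn(u+v)=0.83218372 cn(u+v)=0.55450000 dn(u+v)=0.94368728

m = k² = 0.158049978025
D = 1 − m·sn²u·sn²v = 0.9739185154957718
sn(u+v) = (sn u·cn v·dn v + sn v·cn u·dn u)/D = 0.8104791365436551/0.9739185154957718 = 0.8321837234309915
cn(u+v) = (cn u·cn v − sn u·sn v·dn u·dn v)/D = 0.5400378172433289/0.9739185154957718 = 0.5545000004116601
dn(u+v) = (dn u·dn v − m·sn u·sn v·cn u·cn v)/D = 0.919074517858452/0.9739185154957718 = 0.9436872831097153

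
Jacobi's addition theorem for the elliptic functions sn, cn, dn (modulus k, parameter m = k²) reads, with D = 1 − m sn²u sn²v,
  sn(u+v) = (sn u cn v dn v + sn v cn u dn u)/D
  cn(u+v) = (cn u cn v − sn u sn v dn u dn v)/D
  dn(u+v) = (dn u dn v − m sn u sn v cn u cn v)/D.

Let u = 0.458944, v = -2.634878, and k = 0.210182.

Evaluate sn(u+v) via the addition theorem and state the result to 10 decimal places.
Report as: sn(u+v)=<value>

sn(u+v)=-0.8388707820

sn u = 0.4423900213311344, cn u = 0.8968227634413828, dn u = 0.9956677506431192
sn v = -0.5151595481688257, cn v = -0.8570943004888618, dn v = 0.9941207341502811
m = k² = 0.044176473124
D = 1 − m·sn²u·sn²v = 0.9977055151605811
sn(u+v) = (sn u·cn v·dn v + sn v·cn u·dn u)/D = -0.8369460057426547/0.9977055151605811 = -0.8388707820342638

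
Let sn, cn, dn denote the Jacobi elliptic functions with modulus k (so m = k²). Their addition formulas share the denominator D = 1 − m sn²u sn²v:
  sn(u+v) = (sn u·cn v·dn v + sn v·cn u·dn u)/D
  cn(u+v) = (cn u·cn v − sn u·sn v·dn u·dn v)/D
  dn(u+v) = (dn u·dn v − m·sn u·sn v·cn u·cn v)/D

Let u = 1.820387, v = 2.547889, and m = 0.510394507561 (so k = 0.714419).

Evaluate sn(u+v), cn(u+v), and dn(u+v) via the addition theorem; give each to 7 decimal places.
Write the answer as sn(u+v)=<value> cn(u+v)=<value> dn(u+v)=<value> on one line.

sn u = 0.9995557282345969, cn u = 0.02980513635943753, dn u = 0.7000420697618899
sn v = 0.8786911210297101, cn v = -0.4773907349578031, dn v = 0.7784120872116394
m = k² = 0.510394507561
D = 1 − m·sn²u·sn²v = 0.606275452192218
sn(u+v) = (sn u·cn v·dn v + sn v·cn u·dn u)/D = -0.3531078661787002/0.606275452192218 = -0.5824215130299359
cn(u+v) = (cn u·cn v − sn u·sn v·dn u·dn v)/D = -0.4928333985979477/0.606275452192218 = -0.8128869424218353
dn(u+v) = (dn u·dn v − m·sn u·sn v·cn u·cn v)/D = 0.5512996467079125/0.606275452192218 = 0.9093220659264371

sn(u+v)=-0.5824215 cn(u+v)=-0.8128869 dn(u+v)=0.9093221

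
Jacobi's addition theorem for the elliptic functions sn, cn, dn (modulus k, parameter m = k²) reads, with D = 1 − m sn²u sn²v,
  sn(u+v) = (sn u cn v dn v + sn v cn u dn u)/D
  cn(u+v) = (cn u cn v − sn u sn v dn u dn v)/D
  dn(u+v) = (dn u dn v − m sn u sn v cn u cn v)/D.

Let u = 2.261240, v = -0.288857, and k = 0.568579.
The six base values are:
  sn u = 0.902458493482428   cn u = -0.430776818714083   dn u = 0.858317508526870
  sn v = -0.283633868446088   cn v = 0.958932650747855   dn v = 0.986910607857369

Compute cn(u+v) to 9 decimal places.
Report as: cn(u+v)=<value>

m = k² = 0.323282079241
D = 1 − m·sn²u·sn²v = 0.9788187161334853
cn(u+v) = (cn u·cn v − sn u·sn v·dn u·dn v)/D = -0.1962600786742173/0.9788187161334853 = -0.2005070759675304

cn(u+v)=-0.200507076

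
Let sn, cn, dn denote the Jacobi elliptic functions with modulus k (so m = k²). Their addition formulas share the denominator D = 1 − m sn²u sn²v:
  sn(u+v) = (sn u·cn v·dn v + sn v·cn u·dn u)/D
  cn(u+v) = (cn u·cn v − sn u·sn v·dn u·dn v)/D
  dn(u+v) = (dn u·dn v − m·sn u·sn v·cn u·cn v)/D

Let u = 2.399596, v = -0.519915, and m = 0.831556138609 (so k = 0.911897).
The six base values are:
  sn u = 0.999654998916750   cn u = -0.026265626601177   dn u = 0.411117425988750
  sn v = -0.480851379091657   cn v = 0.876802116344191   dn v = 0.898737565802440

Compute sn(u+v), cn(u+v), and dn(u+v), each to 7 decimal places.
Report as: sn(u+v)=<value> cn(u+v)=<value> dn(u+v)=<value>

m = k² = 0.831556138609
D = 1 − m·sn²u·sn²v = 0.8078618565594686
sn(u+v) = (sn u·cn v·dn v + sn v·cn u·dn u)/D = 0.7929354903792703/0.8078618565594686 = 0.9815236156293269
cn(u+v) = (cn u·cn v − sn u·sn v·dn u·dn v)/D = 0.1545771243771135/0.8078618565594686 = 0.1913410357501322
dn(u+v) = (dn u·dn v − m·sn u·sn v·cn u·cn v)/D = 0.3602812901076861/0.8078618565594686 = 0.4459689329089706

sn(u+v)=0.9815236 cn(u+v)=0.1913410 dn(u+v)=0.4459689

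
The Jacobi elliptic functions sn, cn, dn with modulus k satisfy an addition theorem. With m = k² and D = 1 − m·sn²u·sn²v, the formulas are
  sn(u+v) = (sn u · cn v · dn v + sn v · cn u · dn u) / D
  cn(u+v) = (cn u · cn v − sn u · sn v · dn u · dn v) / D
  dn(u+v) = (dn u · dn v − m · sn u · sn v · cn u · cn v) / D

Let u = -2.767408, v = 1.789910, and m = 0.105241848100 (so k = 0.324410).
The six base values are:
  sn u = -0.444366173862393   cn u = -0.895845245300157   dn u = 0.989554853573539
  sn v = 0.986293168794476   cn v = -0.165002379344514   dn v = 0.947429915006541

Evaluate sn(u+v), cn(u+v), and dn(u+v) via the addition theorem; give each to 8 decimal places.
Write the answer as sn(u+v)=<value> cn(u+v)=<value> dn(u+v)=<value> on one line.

sn(u+v)=-0.82147659 cn(u+v)=0.57024224 dn(u+v)=0.96383624

m = k² = 0.1052418481
D = 1 − m·sn²u·sn²v = 0.9797845924940316
sn(u+v) = (sn u·cn v·dn v + sn v·cn u·dn u)/D = -0.8048701092483858/0.9797845924940316 = -0.8214765933393556
cn(u+v) = (cn u·cn v − sn u·sn v·dn u·dn v)/D = 0.5587145558576285/0.9797845924940316 = 0.5702422350155827
dn(u+v) = (dn u·dn v − m·sn u·sn v·cn u·cn v)/D = 0.9443518972850761/0.9797845924940316 = 0.9638362396383863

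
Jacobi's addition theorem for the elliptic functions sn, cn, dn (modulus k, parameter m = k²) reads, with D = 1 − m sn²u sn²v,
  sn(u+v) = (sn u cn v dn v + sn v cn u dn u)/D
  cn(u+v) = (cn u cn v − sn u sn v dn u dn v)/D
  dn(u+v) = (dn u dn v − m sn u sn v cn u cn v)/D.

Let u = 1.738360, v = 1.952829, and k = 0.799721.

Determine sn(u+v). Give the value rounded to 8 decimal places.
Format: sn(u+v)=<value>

sn u = 0.9880095609021892, cn u = 0.1543927056756999, dn u = 0.6129367275435854
sn v = 0.9996829882310759, cn v = 0.02517782836915395, dn v = 0.6007093723021033
m = k² = 0.639553677841
D = 1 − m·sn²u·sn²v = 0.3760871955580475
sn(u+v) = (sn u·cn v·dn v + sn v·cn u·dn u)/D = 0.1095461674017596/0.3760871955580475 = 0.2912786414842236

sn(u+v)=0.29127864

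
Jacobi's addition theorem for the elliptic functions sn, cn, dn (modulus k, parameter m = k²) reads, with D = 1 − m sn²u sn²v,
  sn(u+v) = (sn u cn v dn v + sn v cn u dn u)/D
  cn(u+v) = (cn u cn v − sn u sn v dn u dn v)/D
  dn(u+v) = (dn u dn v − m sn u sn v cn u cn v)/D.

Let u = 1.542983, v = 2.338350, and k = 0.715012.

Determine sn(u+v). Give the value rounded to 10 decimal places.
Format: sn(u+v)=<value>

sn u = 0.9745300375926596, cn u = 0.2242570084292784, dn u = 0.7172648217782582
sn v = 0.9433918881459645, cn v = -0.3316801853900711, dn v = 0.7382414796023611
m = k² = 0.511242160144
D = 1 − m·sn²u·sn²v = 0.5678829566072786
sn(u+v) = (sn u·cn v·dn v + sn v·cn u·dn u)/D = -0.08687733977623035/0.5678829566072786 = -0.1529845873439563

sn(u+v)=-0.1529845873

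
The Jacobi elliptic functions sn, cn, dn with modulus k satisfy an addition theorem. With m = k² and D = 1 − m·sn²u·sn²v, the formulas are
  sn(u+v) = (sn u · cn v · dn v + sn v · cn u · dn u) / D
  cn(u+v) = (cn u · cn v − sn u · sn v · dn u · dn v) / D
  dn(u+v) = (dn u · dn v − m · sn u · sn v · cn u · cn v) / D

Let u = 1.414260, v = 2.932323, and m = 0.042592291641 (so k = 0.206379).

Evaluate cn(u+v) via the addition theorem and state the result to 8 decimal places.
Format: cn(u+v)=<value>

sn u = 0.9855894059266417, cn u = 0.1691553218943155, dn u = 0.9790946960699487
sn v = 0.2410486199654119, cn v = -0.9705130410317887, dn v = 0.9987618329039638
m = k² = 0.042592291641
D = 1 − m·sn²u·sn²v = 0.9975960116446773
cn(u+v) = (cn u·cn v − sn u·sn v·dn u·dn v)/D = -0.3964878270820835/0.9975960116446773 = -0.3974432760897044

cn(u+v)=-0.39744328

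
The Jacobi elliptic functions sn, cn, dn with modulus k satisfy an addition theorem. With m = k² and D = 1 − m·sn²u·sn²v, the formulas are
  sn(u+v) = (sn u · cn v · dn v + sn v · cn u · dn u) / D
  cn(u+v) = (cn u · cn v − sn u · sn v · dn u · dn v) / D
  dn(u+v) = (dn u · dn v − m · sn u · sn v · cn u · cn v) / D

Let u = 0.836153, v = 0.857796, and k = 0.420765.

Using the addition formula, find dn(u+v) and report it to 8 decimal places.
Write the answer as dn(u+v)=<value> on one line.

sn u = 0.7319665698199328, cn u = 0.6813405467650091, dn u = 0.9513909169901732
sn v = 0.7458261034602424, cn v = 0.6661406933954057, dn v = 0.9494833141640278
m = k² = 0.177043185225
D = 1 − m·sn²u·sn²v = 0.94723610271732
dn(u+v) = (dn u·dn v − m·sn u·sn v·cn u·cn v)/D = 0.8594627701060167/0.94723610271732 = 0.9073374290110887

dn(u+v)=0.90733743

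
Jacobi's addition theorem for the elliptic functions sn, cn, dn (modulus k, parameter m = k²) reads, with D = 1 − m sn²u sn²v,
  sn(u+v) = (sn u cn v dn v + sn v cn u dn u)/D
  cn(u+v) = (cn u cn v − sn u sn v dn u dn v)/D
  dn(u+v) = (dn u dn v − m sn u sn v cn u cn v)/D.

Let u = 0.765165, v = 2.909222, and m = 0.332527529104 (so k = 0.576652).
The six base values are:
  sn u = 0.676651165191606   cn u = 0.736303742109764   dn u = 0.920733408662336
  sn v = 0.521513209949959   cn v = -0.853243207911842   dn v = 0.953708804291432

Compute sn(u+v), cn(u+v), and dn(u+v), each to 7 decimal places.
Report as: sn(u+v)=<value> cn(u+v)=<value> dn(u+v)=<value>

sn(u+v)=-0.2055802 cn(u+v)=-0.9786403 dn(u+v)=0.9929483

m = k² = 0.332527529104
D = 1 − m·sn²u·sn²v = 0.9585916523865094
sn(u+v) = (sn u·cn v·dn v + sn v·cn u·dn u)/D = -0.1970675001091605/0.9585916523865094 = -0.2055802380696111
cn(u+v) = (cn u·cn v − sn u·sn v·dn u·dn v)/D = -0.9381163874625709/0.9585916523865094 = -0.9786402636900047
dn(u+v) = (dn u·dn v − m·sn u·sn v·cn u·cn v)/D = 0.951831944226017/0.9585916523865094 = 0.9929482922747518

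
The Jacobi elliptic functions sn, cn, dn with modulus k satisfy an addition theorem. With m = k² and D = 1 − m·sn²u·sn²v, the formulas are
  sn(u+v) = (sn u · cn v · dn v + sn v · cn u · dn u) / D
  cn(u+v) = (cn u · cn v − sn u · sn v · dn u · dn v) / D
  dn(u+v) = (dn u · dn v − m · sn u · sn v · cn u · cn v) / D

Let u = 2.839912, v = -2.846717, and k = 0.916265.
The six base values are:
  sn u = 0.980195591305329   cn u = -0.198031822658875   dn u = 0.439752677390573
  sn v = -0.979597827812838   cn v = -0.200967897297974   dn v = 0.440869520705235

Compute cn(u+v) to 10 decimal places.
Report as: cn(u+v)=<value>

cn(u+v)=0.9999768464

m = k² = 0.839541550225
D = 1 − m·sn²u·sn²v = 0.2259601654324803
cn(u+v) = (cn u·cn v − sn u·sn v·dn u·dn v)/D = 0.2259549336359745/0.2259601654324803 = 0.9999768463769014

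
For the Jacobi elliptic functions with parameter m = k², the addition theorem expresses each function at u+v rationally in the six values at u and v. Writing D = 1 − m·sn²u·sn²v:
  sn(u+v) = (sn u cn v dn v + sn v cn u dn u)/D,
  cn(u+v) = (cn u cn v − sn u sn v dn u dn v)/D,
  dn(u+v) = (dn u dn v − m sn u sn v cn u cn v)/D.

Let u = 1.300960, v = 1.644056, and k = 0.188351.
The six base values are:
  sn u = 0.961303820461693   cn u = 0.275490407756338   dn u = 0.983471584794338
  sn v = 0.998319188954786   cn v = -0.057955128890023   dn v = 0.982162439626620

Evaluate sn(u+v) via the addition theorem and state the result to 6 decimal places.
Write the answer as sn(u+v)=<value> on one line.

sn(u+v)=0.223051

m = k² = 0.035476099201
D = 1 − m·sn²u·sn²v = 0.9673264716947976
sn(u+v) = (sn u·cn v·dn v + sn v·cn u·dn u)/D = 0.2157628820597512/0.9673264716947976 = 0.2230507366160727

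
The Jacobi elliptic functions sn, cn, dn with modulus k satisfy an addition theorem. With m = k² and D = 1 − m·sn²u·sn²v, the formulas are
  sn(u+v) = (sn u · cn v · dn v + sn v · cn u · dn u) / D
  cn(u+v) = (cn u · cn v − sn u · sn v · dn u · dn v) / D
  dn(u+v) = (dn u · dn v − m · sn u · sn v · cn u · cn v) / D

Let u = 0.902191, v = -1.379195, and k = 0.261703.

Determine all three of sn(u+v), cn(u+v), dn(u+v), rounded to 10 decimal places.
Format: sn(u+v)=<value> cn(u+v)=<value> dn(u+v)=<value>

sn(u+v)=-0.4580684312 cn(u+v)=0.8889169322 dn(u+v)=0.9927886448

sn u = 0.7802589656682381, cn u = 0.6254565904156189, dn u = 0.9789300014844775
sn v = -0.9776020253751576, cn v = 0.2104620630479274, dn v = 0.9667187733891694
m = k² = 0.068488460209
D = 1 − m·sn²u·sn²v = 0.9601508444164228
sn(u+v) = (sn u·cn v·dn v + sn v·cn u·dn u)/D = -0.439814790987623/0.9601508444164228 = -0.45806843116921
cn(u+v) = (cn u·cn v − sn u·sn v·dn u·dn v)/D = 0.8534943430756195/0.9601508444164228 = 0.8889169322080544
dn(u+v) = (dn u·dn v − m·sn u·sn v·cn u·cn v)/D = 0.9532268556362939/0.9601508444164228 = 0.9927886448047262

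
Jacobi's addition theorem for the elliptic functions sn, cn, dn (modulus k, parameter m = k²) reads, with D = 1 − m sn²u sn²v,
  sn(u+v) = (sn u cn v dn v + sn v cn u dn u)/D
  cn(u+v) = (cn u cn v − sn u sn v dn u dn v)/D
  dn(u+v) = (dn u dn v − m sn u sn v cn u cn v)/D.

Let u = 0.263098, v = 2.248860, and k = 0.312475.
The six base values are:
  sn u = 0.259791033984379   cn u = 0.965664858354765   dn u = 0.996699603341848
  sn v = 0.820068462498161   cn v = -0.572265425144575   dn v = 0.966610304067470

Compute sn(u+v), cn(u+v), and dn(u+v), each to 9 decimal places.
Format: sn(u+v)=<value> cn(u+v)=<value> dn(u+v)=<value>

m = k² = 0.097640625625
D = 1 − m·sn²u·sn²v = 0.9955682108354947
sn(u+v) = (sn u·cn v·dn v + sn v·cn u·dn u)/D = 0.645592274719557/0.9955682108354947 = 0.6484661399320564
cn(u+v) = (cn u·cn v − sn u·sn v·dn u·dn v)/D = -0.7578698286966015/0.9955682108354947 = -0.7612434993887427
dn(u+v) = (dn u·dn v − m·sn u·sn v·cn u·cn v)/D = 0.9749156302488902/0.9955682108354947 = 0.9792554840925741

sn(u+v)=0.648466140 cn(u+v)=-0.761243499 dn(u+v)=0.979255484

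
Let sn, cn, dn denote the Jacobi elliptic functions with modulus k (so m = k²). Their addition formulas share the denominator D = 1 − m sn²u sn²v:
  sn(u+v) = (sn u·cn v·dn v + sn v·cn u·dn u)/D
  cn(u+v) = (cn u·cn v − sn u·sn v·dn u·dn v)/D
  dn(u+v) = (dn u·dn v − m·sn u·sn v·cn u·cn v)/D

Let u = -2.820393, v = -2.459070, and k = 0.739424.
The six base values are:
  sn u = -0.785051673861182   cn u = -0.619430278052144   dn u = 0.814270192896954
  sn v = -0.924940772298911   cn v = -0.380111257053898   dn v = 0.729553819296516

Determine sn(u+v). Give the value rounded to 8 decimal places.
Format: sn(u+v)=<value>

sn(u+v)=0.96137097

m = k² = 0.546747851776
D = 1 − m·sn²u·sn²v = 0.7117220525759171
sn(u+v) = (sn u·cn v·dn v + sn v·cn u·dn u)/D = 0.6842289185592671/0.7117220525759171 = 0.9613709678980091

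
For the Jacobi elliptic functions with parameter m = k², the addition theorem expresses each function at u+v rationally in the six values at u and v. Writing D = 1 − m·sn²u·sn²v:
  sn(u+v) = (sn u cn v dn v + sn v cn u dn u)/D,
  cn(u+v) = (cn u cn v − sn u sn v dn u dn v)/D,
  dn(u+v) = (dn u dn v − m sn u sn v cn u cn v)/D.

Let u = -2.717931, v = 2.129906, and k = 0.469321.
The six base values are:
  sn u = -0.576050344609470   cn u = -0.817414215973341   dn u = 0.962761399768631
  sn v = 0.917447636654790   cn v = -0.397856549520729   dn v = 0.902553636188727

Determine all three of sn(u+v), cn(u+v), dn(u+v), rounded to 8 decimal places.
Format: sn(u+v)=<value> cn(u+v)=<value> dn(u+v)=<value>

m = k² = 0.220262201041
D = 1 − m·sn²u·sn²v = 0.9384789939566999
sn(u+v) = (sn u·cn v·dn v + sn v·cn u·dn u)/D = -0.515156102258939/0.9384789939566999 = -0.5489266201761225
cn(u+v) = (cn u·cn v − sn u·sn v·dn u·dn v)/D = 0.7844469468379345/0.9384789939566999 = 0.8358705436023086
dn(u+v) = (dn u·dn v − m·sn u·sn v·cn u·cn v)/D = 0.9068011686856133/0.9384789939566999 = 0.9662455681213168

sn(u+v)=-0.54892662 cn(u+v)=0.83587054 dn(u+v)=0.96624557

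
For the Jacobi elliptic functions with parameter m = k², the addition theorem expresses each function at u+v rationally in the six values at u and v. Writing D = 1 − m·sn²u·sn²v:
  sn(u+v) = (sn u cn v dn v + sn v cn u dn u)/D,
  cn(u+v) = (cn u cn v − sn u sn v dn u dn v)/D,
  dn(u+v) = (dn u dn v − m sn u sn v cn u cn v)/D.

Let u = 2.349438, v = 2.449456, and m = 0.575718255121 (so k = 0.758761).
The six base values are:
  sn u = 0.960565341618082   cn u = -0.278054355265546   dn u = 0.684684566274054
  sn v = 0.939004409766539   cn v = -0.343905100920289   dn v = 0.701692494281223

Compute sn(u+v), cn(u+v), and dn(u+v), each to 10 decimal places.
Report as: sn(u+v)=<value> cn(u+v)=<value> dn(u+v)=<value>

sn(u+v)=-0.7722946187 cn(u+v)=-0.6352645291 dn(u+v)=0.8103204257

m = k² = 0.575718255121
D = 1 − m·sn²u·sn²v = 0.5316191941111364
sn(u+v) = (sn u·cn v·dn v + sn v·cn u·dn u)/D = -0.4105666428070898/0.5316191941111364 = -0.7722946186951628
cn(u+v) = (cn u·cn v − sn u·sn v·dn u·dn v)/D = -0.3377188170083059/0.5316191941111364 = -0.6352645291014548
dn(u+v) = (dn u·dn v − m·sn u·sn v·cn u·cn v)/D = 0.4307818916677787/0.5316191941111364 = 0.8103204256724459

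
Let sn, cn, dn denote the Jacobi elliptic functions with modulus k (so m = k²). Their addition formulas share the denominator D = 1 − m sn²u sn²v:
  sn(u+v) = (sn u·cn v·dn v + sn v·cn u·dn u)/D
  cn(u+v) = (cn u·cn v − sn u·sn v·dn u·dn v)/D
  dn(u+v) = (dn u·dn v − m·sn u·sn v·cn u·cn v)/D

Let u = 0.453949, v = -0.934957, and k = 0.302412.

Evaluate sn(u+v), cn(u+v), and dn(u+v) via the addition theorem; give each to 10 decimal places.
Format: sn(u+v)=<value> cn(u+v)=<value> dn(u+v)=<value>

sn(u+v)=-0.4612379078 cn(u+v)=0.8872765028 dn(u+v)=0.9902243421

sn u = 0.4372889131247212, cn u = 0.8993210808483253, dn u = 0.9912175382895451
sn v = -0.7983313396951197, cn v = 0.6022184587511374, dn v = 0.9704194868366577
m = k² = 0.091453017744
D = 1 − m·sn²u·sn²v = 0.9888544544570601
sn(u+v) = (sn u·cn v·dn v + sn v·cn u·dn u)/D = -0.4560971596793149/0.9888544544570601 = -0.4612379077866817
cn(u+v) = (cn u·cn v − sn u·sn v·dn u·dn v)/D = 0.8773873221286204/0.9888544544570601 = 0.8872765027997555
dn(u+v) = (dn u·dn v − m·sn u·sn v·cn u·cn v)/D = 0.9791877516190639/0.9888544544570601 = 0.9902243421219113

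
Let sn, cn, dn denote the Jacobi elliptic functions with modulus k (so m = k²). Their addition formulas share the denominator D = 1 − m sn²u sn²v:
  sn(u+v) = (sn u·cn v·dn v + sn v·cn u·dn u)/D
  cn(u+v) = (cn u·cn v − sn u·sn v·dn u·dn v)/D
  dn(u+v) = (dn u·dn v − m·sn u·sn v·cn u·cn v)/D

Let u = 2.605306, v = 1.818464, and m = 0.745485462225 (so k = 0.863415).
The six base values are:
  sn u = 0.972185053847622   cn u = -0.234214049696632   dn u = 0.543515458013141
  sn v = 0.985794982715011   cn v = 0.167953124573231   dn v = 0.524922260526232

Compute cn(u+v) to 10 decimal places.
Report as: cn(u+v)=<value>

m = k² = 0.745485462225
D = 1 − m·sn²u·sn²v = 0.315284332124315
cn(u+v) = (cn u·cn v − sn u·sn v·dn u·dn v)/D = -0.3127646341637809/0.315284332124315 = -0.9920081726118234

cn(u+v)=-0.9920081726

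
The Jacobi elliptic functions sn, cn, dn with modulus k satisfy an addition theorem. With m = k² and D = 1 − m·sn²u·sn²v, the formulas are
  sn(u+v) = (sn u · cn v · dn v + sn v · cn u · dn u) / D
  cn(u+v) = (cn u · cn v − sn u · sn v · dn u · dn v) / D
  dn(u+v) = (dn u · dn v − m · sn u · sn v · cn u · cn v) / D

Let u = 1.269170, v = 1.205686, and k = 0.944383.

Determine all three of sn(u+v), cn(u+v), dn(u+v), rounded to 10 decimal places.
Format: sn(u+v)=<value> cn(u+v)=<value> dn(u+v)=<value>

sn u = 0.8670593773088778, cn u = 0.4982048135262656, dn u = 0.5740273360301043
sn v = 0.8479153795677106, cn v = 0.5301315960141834, dn v = 0.5989895118483143
m = k² = 0.891859250689
D = 1 − m·sn²u·sn²v = 0.5179422985794347
sn(u+v) = (sn u·cn v·dn v + sn v·cn u·dn u)/D = 0.5178184046458889/0.5179422985794347 = 0.9997607958765182
cn(u+v) = (cn u·cn v − sn u·sn v·dn u·dn v)/D = 0.01132803900658907/0.5179422985794347 = 0.02187123746729817
dn(u+v) = (dn u·dn v − m·sn u·sn v·cn u·cn v)/D = 0.1706597246905736/0.5179422985794347 = 0.3294956313833484

sn(u+v)=0.9997607959 cn(u+v)=0.0218712375 dn(u+v)=0.3294956314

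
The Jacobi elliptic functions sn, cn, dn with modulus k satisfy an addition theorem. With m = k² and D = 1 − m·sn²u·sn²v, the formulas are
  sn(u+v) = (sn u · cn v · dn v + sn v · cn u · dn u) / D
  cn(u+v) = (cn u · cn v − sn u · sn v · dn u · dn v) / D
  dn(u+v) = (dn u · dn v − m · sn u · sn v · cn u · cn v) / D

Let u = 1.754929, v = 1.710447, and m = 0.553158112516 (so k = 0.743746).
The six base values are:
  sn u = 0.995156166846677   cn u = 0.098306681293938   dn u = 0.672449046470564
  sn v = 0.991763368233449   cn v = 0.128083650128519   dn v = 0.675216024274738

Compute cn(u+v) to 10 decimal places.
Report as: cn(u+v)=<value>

cn(u+v)=-0.9444051012

m = k² = 0.553158112516
D = 1 − m·sn²u·sn²v = 0.4611748114156071
cn(u+v) = (cn u·cn v − sn u·sn v·dn u·dn v)/D = -0.4355358444241593/0.4611748114156071 = -0.9444051011529724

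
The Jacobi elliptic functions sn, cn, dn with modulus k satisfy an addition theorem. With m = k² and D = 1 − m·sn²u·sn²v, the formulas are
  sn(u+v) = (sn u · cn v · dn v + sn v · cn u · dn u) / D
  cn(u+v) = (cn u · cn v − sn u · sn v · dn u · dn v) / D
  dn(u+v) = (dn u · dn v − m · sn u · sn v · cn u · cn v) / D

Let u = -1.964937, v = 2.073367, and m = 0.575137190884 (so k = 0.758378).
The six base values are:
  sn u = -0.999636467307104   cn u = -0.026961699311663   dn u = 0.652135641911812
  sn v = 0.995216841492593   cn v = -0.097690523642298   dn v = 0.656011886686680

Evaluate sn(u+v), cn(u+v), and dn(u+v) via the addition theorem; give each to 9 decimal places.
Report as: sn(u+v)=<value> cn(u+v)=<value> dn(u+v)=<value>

m = k² = 0.575137190884
D = 1 − m·sn²u·sn²v = 0.4307656918287547
sn(u+v) = (sn u·cn v·dn v + sn v·cn u·dn u)/D = 0.04656426299933953/0.4307656918287547 = 0.108096498589889
cn(u+v) = (cn u·cn v − sn u·sn v·dn u·dn v)/D = 0.4282415797981719/0.4307656918287547 = 0.994140406075825
dn(u+v) = (dn u·dn v − m·sn u·sn v·cn u·cn v)/D = 0.4293157942665845/0.4307656918287547 = 0.996634138721645

sn(u+v)=0.108096499 cn(u+v)=0.994140406 dn(u+v)=0.996634139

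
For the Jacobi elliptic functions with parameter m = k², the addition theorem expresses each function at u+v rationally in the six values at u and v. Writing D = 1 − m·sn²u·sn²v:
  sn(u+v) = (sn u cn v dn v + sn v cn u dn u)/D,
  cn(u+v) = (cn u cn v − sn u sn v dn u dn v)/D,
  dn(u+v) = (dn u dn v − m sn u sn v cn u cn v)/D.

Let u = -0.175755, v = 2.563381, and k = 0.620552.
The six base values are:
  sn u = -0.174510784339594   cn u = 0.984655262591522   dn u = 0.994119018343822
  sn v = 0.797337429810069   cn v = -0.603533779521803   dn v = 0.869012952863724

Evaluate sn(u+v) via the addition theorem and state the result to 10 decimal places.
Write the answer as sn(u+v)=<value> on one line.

m = k² = 0.385084784704
D = 1 − m·sn²u·sn²v = 0.9925443552909979
sn(u+v) = (sn u·cn v·dn v + sn v·cn u·dn u)/D = 0.8720125073464121/0.9925443552909979 = 0.8785627591330688

sn(u+v)=0.8785627591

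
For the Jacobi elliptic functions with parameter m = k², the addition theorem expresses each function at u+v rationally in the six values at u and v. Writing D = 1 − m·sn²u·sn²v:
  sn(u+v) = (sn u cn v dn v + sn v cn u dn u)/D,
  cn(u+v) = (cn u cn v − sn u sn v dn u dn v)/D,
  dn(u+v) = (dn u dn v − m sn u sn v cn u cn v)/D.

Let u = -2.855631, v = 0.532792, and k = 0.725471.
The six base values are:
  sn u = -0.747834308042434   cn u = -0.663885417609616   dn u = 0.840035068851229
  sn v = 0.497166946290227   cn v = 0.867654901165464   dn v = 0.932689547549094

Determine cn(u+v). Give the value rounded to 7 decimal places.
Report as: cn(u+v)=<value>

cn(u+v)=-0.3070622

m = k² = 0.526308171841
D = 1 − m·sn²u·sn²v = 0.9272462508839519
cn(u+v) = (cn u·cn v − sn u·sn v·dn u·dn v)/D = -0.2847223132794823/0.9272462508839519 = -0.3070622426438005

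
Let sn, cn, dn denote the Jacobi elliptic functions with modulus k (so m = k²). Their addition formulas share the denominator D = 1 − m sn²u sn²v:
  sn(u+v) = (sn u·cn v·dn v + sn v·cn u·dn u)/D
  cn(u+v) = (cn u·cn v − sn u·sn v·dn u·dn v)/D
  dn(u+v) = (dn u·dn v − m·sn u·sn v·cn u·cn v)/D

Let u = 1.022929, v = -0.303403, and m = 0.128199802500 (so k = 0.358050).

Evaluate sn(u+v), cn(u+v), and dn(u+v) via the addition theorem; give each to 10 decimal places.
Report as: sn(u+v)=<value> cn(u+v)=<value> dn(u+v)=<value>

sn u = 0.8438529921236232, cn u = 0.5365744381574734, dn u = 0.953263067262361
sn v = -0.2982106480326427, cn v = 0.9545000834991851, dn v = 0.9942832815896423
m = k² = 0.1281998025
D = 1 − m·sn²u·sn²v = 0.991881659951822
sn(u+v) = (sn u·cn v·dn v + sn v·cn u·dn u)/D = 0.6483194453049058/0.991881659951822 = 0.6536258018284118
cn(u+v) = (cn u·cn v − sn u·sn v·dn u·dn v)/D = 0.7506737801390969/0.991881659951822 = 0.7568178850847579
dn(u+v) = (dn u·dn v − m·sn u·sn v·cn u·cn v)/D = 0.964336315574829/0.991881659951822 = 0.9722292028483207

sn(u+v)=0.6536258018 cn(u+v)=0.7568178851 dn(u+v)=0.9722292028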